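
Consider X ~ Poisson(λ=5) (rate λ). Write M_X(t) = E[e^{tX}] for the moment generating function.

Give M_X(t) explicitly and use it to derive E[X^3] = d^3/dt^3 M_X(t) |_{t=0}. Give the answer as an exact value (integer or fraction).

E[X^3] = d^3M/dt^3 |_{t=0} = 205

M_X(t) = e^(5*e^(t) - 5)
dM/dt = 5*e^(-5)*e^(t)*e^(5*e^(t))
d^2M/dt^2 = (25*e^(2*t)*e^(5*e^(t)) + 5*e^(t)*e^(5*e^(t)))*e^(-5)
d^3M/dt^3 = (125*e^(3*t)*e^(5*e^(t)) + 75*e^(2*t)*e^(5*e^(t)) + 5*e^(t)*e^(5*e^(t)))*e^(-5)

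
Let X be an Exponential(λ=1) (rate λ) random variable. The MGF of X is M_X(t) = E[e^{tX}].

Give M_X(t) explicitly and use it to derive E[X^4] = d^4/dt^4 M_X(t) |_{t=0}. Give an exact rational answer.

E[X^4] = D^4[M](0) = 24

M_X(t) = 1/(1 - t)
D^4[M](t) = -24/(t^5 - 5*t^4 + 10*t^3 - 10*t^2 + 5*t - 1)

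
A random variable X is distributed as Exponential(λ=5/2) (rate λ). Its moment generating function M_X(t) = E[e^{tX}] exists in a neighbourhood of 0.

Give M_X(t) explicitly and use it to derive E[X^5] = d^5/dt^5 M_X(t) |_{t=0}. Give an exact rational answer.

M_X(t) = 5/(2*(5/2 - t))
dM/dt = 10/(4*t^2 - 20*t + 25)
d^2M/dt^2 = -40/(8*t^3 - 60*t^2 + 150*t - 125)
d^3M/dt^3 = 240/(16*t^4 - 160*t^3 + 600*t^2 - 1000*t + 625)
d^4M/dt^4 = -1920/(32*t^5 - 400*t^4 + 2000*t^3 - 5000*t^2 + 6250*t - 3125)
d^5M/dt^5 = 19200/(64*t^6 - 960*t^5 + 6000*t^4 - 20000*t^3 + 37500*t^2 - 37500*t + 15625)

E[X^5] = d^5M/dt^5 |_{t=0} = 768/625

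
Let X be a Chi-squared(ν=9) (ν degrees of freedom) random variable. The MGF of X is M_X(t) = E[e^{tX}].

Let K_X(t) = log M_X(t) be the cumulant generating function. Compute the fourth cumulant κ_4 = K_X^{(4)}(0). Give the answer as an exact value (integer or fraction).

M_X(t) = (1 - 2*t)^(-9/2)
K_X(t) = log M_X(t) = -9*log(1 - 2*t)/2
K′(t) = -9/(2*t - 1)
K′′(t) = 18/(4*t^2 - 4*t + 1)
K′′′(t) = -72/(8*t^3 - 12*t^2 + 6*t - 1)
K′′′′(t) = 432/(16*t^4 - 32*t^3 + 24*t^2 - 8*t + 1)

κ_4 = K′′′′(0) = 432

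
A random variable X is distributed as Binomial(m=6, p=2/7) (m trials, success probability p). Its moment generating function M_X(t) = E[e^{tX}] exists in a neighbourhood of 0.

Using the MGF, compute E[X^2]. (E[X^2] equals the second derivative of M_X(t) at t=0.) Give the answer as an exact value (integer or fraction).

E[X^2] = D^2[M](0) = 204/49

M_X(t) = (2*e^(t)/7 + 5/7)^6
D^2[M](t) = 2304*e^(6*t)/117649 + 24000*e^(5*t)/117649 + 96000*e^(4*t)/117649 + 180000*e^(3*t)/117649 + 150000*e^(2*t)/117649 + 37500*e^(t)/117649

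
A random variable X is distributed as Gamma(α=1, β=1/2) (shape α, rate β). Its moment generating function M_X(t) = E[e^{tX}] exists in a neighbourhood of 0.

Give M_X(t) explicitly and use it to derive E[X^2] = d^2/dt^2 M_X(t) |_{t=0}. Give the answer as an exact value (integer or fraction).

E[X^2] = d^2M/dt^2 |_{t=0} = 8

M_X(t) = 1/(2*(1/2 - t))
dM/dt = 2/(4*t^2 - 4*t + 1)
d^2M/dt^2 = -8/(8*t^3 - 12*t^2 + 6*t - 1)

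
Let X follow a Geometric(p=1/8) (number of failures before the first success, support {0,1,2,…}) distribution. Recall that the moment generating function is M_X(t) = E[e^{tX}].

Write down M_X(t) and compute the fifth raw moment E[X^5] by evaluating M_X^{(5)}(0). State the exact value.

M_X(t) = 1/(8*(1 - 7*e^(t)/8))
M′(t) = 7*e^(t)/(49*e^(2*t) - 112*e^(t) + 64)
M′′(t) = (-49*e^(2*t) - 56*e^(t))/(343*e^(3*t) - 1176*e^(2*t) + 1344*e^(t) - 512)
M′′′(t) = (343*e^(3*t) + 1568*e^(2*t) + 448*e^(t))/(2401*e^(4*t) - 10976*e^(3*t) + 18816*e^(2*t) - 14336*e^(t) + 4096)
M′′′′(t) = (-2401*e^(4*t) - 30184*e^(3*t) - 34496*e^(2*t) - 3584*e^(t))/(16807*e^(5*t) - 96040*e^(4*t) + 219520*e^(3*t) - 250880*e^(2*t) + 143360*e^(t) - 32768)

E[X^5] = M′′′′′(0) = 2646007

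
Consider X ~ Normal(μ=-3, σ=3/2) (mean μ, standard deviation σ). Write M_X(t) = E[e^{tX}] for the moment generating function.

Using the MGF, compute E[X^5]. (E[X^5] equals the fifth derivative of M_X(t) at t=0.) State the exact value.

E[X^5] = d^5M/dt^5 |_{t=0} = -17253/16

M_X(t) = e^(9*t^2/8 - 3*t)
dM/dt = 9*t*e^(-3*t)*e^(9*t^2/8)/4 - 3*e^(-3*t)*e^(9*t^2/8)
d^2M/dt^2 = (81*t^2*e^(9*t^2/8) - 216*t*e^(9*t^2/8) + 180*e^(9*t^2/8))*e^(-3*t)/16
d^3M/dt^3 = (729*t^3*e^(9*t^2/8) - 2916*t^2*e^(9*t^2/8) + 4860*t*e^(9*t^2/8) - 3024*e^(9*t^2/8))*e^(-3*t)/64
d^4M/dt^4 = (6561*t^4*e^(9*t^2/8) - 34992*t^3*e^(9*t^2/8) + 87480*t^2*e^(9*t^2/8) - 108864*t*e^(9*t^2/8) + 55728*e^(9*t^2/8))*e^(-3*t)/256
d^5M/dt^5 = (59049*t^5*e^(9*t^2/8) - 393660*t^4*e^(9*t^2/8) + 1312200*t^3*e^(9*t^2/8) - 2449440*t^2*e^(9*t^2/8) + 2507760*t*e^(9*t^2/8) - 1104192*e^(9*t^2/8))*e^(-3*t)/1024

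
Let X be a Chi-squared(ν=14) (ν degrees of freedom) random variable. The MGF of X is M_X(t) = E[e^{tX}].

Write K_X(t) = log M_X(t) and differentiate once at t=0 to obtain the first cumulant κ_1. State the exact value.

M_X(t) = (1 - 2*t)^(-7)
K_X(t) = log M_X(t) = -7*log(1 - 2*t)
D[K](t) = -14/(2*t - 1)

κ_1 = D[K](0) = 14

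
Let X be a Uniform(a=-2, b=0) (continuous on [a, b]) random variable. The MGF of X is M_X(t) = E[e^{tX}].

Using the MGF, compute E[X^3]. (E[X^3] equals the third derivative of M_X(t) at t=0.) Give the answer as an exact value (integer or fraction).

M_X(t) = (1 - e^(-2*t))/(2*t)
M′(t) = (2*t - e^(2*t) + 1)*e^(-2*t)/(2*t^2)
M′′(t) = (-2*t^2 - 2*t + e^(2*t) - 1)*e^(-2*t)/t^3
M′′′(t) = (4*t^3 + 6*t^2 + 6*t - 3*e^(2*t) + 3)*e^(-2*t)/t^4

E[X^3] = M′′′(0) = -2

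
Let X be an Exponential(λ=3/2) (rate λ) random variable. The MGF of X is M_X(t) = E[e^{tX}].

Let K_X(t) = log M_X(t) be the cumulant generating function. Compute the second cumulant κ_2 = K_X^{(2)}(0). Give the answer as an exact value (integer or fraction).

κ_2 = d^2K/dt^2 |_{t=0} = 4/9

M_X(t) = 3/(2*(3/2 - t))
K_X(t) = log M_X(t) = -log(3/2 - t) - log(2) + log(3)
dK/dt = -2/(2*t - 3)
d^2K/dt^2 = 4/(4*t^2 - 12*t + 9)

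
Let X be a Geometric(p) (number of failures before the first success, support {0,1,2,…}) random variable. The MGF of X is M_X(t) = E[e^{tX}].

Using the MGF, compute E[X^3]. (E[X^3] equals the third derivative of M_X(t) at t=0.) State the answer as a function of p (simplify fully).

E[X^3] = M^(3)(0) = -1 + 7/p - 12/p^2 + 6/p^3

M_X(t) = p/(-(1 - p)*e^(t) + 1)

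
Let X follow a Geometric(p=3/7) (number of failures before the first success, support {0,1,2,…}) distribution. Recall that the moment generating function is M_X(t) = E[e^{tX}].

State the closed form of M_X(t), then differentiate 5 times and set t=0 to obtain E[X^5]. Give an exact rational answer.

M_X(t) = 3/(7*(1 - 4*e^(t)/7))

E[X^5] = M^(5)(0) = 135628/81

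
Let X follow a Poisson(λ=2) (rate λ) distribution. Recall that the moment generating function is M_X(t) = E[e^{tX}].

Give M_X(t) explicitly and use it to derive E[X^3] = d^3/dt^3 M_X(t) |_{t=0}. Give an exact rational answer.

M_X(t) = e^(2*e^(t) - 2)
dM/dt = 2*e^(-2)*e^(t)*e^(2*e^(t))
d^2M/dt^2 = (4*e^(2*t)*e^(2*e^(t)) + 2*e^(t)*e^(2*e^(t)))*e^(-2)
d^3M/dt^3 = (8*e^(3*t)*e^(2*e^(t)) + 12*e^(2*t)*e^(2*e^(t)) + 2*e^(t)*e^(2*e^(t)))*e^(-2)

E[X^3] = d^3M/dt^3 |_{t=0} = 22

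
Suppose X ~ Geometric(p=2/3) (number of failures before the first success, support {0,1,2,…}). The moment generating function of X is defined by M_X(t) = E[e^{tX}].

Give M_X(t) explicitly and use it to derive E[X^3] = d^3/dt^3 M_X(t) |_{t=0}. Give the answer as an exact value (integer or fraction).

M_X(t) = 2/(3*(1 - e^(t)/3))
D^3[M](t) = (2*e^(3*t) + 24*e^(2*t) + 18*e^(t))/(e^(4*t) - 12*e^(3*t) + 54*e^(2*t) - 108*e^(t) + 81)

E[X^3] = D^3[M](0) = 11/4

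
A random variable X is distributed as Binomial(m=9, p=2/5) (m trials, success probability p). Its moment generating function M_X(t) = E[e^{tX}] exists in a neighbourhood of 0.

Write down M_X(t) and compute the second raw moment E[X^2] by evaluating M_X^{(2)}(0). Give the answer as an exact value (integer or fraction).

E[X^2] = D^2[M](0) = 378/25

M_X(t) = (2*e^(t)/5 + 3/5)^9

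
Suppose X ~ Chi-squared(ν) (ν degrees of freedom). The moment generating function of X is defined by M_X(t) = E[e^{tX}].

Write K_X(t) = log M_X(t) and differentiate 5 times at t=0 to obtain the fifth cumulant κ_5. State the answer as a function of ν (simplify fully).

M_X(t) = (1 - 2*t)^(-ν/2)
K_X(t) = log M_X(t) = -ν*log(1 - 2*t)/2
D^5[K](t) = -384*ν/(32*t^5 - 80*t^4 + 80*t^3 - 40*t^2 + 10*t - 1)

κ_5 = D^5[K](0) = 384*ν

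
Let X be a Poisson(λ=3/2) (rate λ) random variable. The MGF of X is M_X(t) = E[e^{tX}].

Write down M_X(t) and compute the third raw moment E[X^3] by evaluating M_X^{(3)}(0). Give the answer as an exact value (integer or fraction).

E[X^3] = D^3[M](0) = 93/8

M_X(t) = e^(3*e^(t)/2 - 3/2)
D^3[M](t) = (27*e^(3*t)*e^(3*e^(t)/2) + 54*e^(2*t)*e^(3*e^(t)/2) + 12*e^(t)*e^(3*e^(t)/2))*e^(-3/2)/8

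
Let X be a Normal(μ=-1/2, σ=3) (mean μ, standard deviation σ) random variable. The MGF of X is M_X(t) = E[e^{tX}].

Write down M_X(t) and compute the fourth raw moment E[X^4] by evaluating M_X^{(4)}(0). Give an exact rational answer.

E[X^4] = M′′′′(0) = 4105/16

M_X(t) = e^(9*t^2/2 - t/2)
M′(t) = 9*t*e^(-t/2)*e^(9*t^2/2) - e^(-t/2)*e^(9*t^2/2)/2
M′′(t) = (324*t^2*e^(9*t^2/2) - 36*t*e^(9*t^2/2) + 37*e^(9*t^2/2))*e^(-t/2)/4
M′′′(t) = (5832*t^3*e^(9*t^2/2) - 972*t^2*e^(9*t^2/2) + 1998*t*e^(9*t^2/2) - 109*e^(9*t^2/2))*e^(-t/2)/8
M′′′′(t) = (104976*t^4*e^(9*t^2/2) - 23328*t^3*e^(9*t^2/2) + 71928*t^2*e^(9*t^2/2) - 7848*t*e^(9*t^2/2) + 4105*e^(9*t^2/2))*e^(-t/2)/16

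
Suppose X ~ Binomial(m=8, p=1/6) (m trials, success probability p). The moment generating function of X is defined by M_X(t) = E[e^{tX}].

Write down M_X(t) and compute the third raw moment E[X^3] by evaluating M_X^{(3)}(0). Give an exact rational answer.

M_X(t) = (e^(t)/6 + 5/6)^8

E[X^3] = d^3M/dt^3 |_{t=0} = 68/9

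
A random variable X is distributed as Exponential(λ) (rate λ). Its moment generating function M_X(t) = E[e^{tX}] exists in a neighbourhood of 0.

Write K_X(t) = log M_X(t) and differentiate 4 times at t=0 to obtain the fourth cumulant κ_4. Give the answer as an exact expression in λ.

κ_4 = D^4[K](0) = 6/λ^4

M_X(t) = λ/(λ - t)
K_X(t) = log M_X(t) = log(λ) - log(λ - t)
D^4[K](t) = 6/(λ^4 - 4*λ^3*t + 6*λ^2*t^2 - 4*λ*t^3 + t^4)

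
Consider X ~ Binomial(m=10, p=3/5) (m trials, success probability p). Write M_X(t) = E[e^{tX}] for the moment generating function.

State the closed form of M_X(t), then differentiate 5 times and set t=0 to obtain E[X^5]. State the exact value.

M_X(t) = (3*e^(t)/5 + 2/5)^10

E[X^5] = M′′′′′(0) = 8289564/625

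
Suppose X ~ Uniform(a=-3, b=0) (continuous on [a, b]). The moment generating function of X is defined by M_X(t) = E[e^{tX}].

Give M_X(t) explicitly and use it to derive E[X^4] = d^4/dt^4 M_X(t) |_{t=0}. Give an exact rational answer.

E[X^4] = D^4[M](0) = 81/5

M_X(t) = (1 - e^(-3*t))/(3*t)
D^4[M](t) = (-27*t^4 - 36*t^3 - 36*t^2 - 24*t + 8*e^(3*t) - 8)*e^(-3*t)/t^5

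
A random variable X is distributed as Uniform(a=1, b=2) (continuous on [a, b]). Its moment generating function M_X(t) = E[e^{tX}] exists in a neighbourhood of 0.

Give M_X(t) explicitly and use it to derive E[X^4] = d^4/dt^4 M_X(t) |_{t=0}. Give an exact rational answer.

M_X(t) = (e^(2*t) - e^(t))/t
dM/dt = (2*t*e^(2*t) - t*e^(t) - e^(2*t) + e^(t))/t^2
d^2M/dt^2 = (4*t^2*e^(2*t) - t^2*e^(t) - 4*t*e^(2*t) + 2*t*e^(t) + 2*e^(2*t) - 2*e^(t))/t^3
d^3M/dt^3 = (8*t^3*e^(2*t) - t^3*e^(t) - 12*t^2*e^(2*t) + 3*t^2*e^(t) + 12*t*e^(2*t) - 6*t*e^(t) - 6*e^(2*t) + 6*e^(t))/t^4
d^4M/dt^4 = (16*t^4*e^(2*t) - t^4*e^(t) - 32*t^3*e^(2*t) + 4*t^3*e^(t) + 48*t^2*e^(2*t) - 12*t^2*e^(t) - 48*t*e^(2*t) + 24*t*e^(t) + 24*e^(2*t) - 24*e^(t))/t^5

E[X^4] = d^4M/dt^4 |_{t=0} = 31/5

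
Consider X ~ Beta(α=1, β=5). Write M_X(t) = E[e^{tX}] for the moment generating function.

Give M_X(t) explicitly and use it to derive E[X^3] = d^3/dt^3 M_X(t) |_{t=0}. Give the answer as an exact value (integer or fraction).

M_X(t) = ₁F₁(1; 6; t)
M^(3)(t) = ₁F₁(4; 9; t)/56

E[X^3] = M^(3)(0) = 1/56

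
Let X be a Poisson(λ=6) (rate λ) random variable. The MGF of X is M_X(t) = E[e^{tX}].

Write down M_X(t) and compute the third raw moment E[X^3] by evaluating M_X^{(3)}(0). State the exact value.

M_X(t) = e^(6*e^(t) - 6)
dM/dt = 6*e^(-6)*e^(t)*e^(6*e^(t))
d^2M/dt^2 = (36*e^(2*t)*e^(6*e^(t)) + 6*e^(t)*e^(6*e^(t)))*e^(-6)
d^3M/dt^3 = (216*e^(3*t)*e^(6*e^(t)) + 108*e^(2*t)*e^(6*e^(t)) + 6*e^(t)*e^(6*e^(t)))*e^(-6)

E[X^3] = d^3M/dt^3 |_{t=0} = 330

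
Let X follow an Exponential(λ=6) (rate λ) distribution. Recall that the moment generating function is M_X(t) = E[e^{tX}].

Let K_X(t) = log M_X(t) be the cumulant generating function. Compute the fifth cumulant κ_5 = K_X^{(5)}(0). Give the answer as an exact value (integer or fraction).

M_X(t) = 6/(6 - t)
K_X(t) = log M_X(t) = -log(6 - t) + log(6)
D^5[K](t) = -24/(t^5 - 30*t^4 + 360*t^3 - 2160*t^2 + 6480*t - 7776)

κ_5 = D^5[K](0) = 1/324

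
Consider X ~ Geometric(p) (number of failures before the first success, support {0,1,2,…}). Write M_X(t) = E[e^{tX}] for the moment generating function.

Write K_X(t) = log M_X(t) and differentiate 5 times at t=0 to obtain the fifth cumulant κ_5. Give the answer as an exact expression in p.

M_X(t) = p/(-(1 - p)*e^(t) + 1)
K_X(t) = log M_X(t) = log(p) - log(-(1 - p)*e^(t) + 1)
dK/dt = (-p*e^(t) + e^(t))/(p*e^(t) - e^(t) + 1)
d^2K/dt^2 = (-p*e^(t) + e^(t))/(p^2*e^(2*t) - 2*p*e^(2*t) + 2*p*e^(t) + e^(2*t) - 2*e^(t) + 1)

κ_5 = d^5K/dt^5 |_{t=0} = (p^4 - 15*p^3 + 50*p^2 - 60*p + 24)/p^5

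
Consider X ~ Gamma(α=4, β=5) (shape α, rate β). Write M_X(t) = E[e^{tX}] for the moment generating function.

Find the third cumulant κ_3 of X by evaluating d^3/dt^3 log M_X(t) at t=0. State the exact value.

M_X(t) = 625/(5 - t)^4
K_X(t) = log M_X(t) = -4*log(5 - t) + 4*log(5)
D^3[K](t) = -8/(t^3 - 15*t^2 + 75*t - 125)

κ_3 = D^3[K](0) = 8/125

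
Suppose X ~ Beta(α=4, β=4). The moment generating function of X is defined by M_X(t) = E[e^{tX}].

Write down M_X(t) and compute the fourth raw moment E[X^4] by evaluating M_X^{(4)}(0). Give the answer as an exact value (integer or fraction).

M_X(t) = ₁F₁(4; 8; t)
M^(4)(t) = 7*₁F₁(8; 12; t)/66

E[X^4] = M^(4)(0) = 7/66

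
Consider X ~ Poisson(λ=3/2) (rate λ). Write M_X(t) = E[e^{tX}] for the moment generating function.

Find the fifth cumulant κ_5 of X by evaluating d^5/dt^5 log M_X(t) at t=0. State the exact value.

M_X(t) = e^(3*e^(t)/2 - 3/2)
K_X(t) = log M_X(t) = 3*e^(t)/2 - 3/2
dK/dt = 3*e^(t)/2
d^2K/dt^2 = 3*e^(t)/2
d^3K/dt^3 = 3*e^(t)/2
d^4K/dt^4 = 3*e^(t)/2
d^5K/dt^5 = 3*e^(t)/2

κ_5 = d^5K/dt^5 |_{t=0} = 3/2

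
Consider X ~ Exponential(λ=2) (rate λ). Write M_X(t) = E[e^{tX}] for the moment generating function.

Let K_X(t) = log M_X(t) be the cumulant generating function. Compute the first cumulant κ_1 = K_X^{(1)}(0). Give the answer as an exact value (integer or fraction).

κ_1 = K^(1)(0) = 1/2

M_X(t) = 2/(2 - t)
K_X(t) = log M_X(t) = -log(2 - t) + log(2)
K^(1)(t) = -1/(t - 2)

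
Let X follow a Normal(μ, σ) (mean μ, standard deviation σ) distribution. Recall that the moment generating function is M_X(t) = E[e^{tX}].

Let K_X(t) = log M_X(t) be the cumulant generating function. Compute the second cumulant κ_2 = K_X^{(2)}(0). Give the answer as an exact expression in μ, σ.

κ_2 = d^2K/dt^2 |_{t=0} = σ^2

M_X(t) = e^(μ*t + σ^2*t^2/2)
K_X(t) = log M_X(t) = μ*t + σ^2*t^2/2
dK/dt = μ + σ^2*t
d^2K/dt^2 = σ^2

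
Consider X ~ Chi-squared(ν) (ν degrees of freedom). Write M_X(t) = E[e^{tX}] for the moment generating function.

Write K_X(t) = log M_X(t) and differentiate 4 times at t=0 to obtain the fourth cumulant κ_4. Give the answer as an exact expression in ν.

κ_4 = K′′′′(0) = 48*ν

M_X(t) = (1 - 2*t)^(-ν/2)
K_X(t) = log M_X(t) = -ν*log(1 - 2*t)/2
K′(t) = -ν/(2*t - 1)
K′′(t) = 2*ν/(4*t^2 - 4*t + 1)
K′′′(t) = -8*ν/(8*t^3 - 12*t^2 + 6*t - 1)
K′′′′(t) = 48*ν/(16*t^4 - 32*t^3 + 24*t^2 - 8*t + 1)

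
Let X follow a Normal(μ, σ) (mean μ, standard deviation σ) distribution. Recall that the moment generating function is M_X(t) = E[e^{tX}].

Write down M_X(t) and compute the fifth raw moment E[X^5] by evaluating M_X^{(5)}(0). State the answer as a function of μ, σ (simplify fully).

M_X(t) = e^(μ*t + σ^2*t^2/2)
M′(t) = μ*e^(μ*t)*e^(σ^2*t^2/2) + σ^2*t*e^(μ*t)*e^(σ^2*t^2/2)
M′′(t) = μ^2*e^(μ*t)*e^(σ^2*t^2/2) + 2*μ*σ^2*t*e^(μ*t)*e^(σ^2*t^2/2) + σ^4*t^2*e^(μ*t)*e^(σ^2*t^2/2) + σ^2*e^(μ*t)*e^(σ^2*t^2/2)

E[X^5] = M′′′′′(0) = μ*(μ^4 + 10*μ^2*σ^2 + 15*σ^4)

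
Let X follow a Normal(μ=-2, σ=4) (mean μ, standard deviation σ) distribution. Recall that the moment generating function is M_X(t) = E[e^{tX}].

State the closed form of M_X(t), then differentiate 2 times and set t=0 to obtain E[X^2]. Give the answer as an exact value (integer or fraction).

E[X^2] = D^2[M](0) = 20

M_X(t) = e^(8*t^2 - 2*t)
D^2[M](t) = (256*t^2*e^(8*t^2) - 64*t*e^(8*t^2) + 20*e^(8*t^2))*e^(-2*t)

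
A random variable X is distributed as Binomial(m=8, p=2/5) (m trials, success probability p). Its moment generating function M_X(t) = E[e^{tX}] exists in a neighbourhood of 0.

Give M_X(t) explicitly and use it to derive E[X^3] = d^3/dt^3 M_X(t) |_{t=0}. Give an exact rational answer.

E[X^3] = M^(3)(0) = 6448/125

M_X(t) = (2*e^(t)/5 + 3/5)^8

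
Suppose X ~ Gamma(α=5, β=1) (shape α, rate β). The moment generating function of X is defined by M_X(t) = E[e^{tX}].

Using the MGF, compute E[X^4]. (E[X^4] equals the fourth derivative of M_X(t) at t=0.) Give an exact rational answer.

E[X^4] = d^4M/dt^4 |_{t=0} = 1680

M_X(t) = (1 - t)^(-5)
dM/dt = 5/(t^6 - 6*t^5 + 15*t^4 - 20*t^3 + 15*t^2 - 6*t + 1)
d^2M/dt^2 = -30/(t^7 - 7*t^6 + 21*t^5 - 35*t^4 + 35*t^3 - 21*t^2 + 7*t - 1)
d^3M/dt^3 = 210/(t^8 - 8*t^7 + 28*t^6 - 56*t^5 + 70*t^4 - 56*t^3 + 28*t^2 - 8*t + 1)
d^4M/dt^4 = -1680/(t^9 - 9*t^8 + 36*t^7 - 84*t^6 + 126*t^5 - 126*t^4 + 84*t^3 - 36*t^2 + 9*t - 1)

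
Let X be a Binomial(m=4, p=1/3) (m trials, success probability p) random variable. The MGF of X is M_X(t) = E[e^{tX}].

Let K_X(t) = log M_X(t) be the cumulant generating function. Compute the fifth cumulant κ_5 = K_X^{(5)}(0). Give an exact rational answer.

κ_5 = D^5[K](0) = -40/81

M_X(t) = (e^(t)/3 + 2/3)^4
K_X(t) = log M_X(t) = 4*log(e^(t)/3 + 2/3)
D^5[K](t) = (-8*e^(4*t) + 176*e^(3*t) - 352*e^(2*t) + 64*e^(t))/(e^(5*t) + 10*e^(4*t) + 40*e^(3*t) + 80*e^(2*t) + 80*e^(t) + 32)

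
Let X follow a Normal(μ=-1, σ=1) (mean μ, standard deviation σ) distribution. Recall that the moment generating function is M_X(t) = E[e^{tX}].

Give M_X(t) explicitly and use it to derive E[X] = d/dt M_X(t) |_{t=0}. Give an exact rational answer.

M_X(t) = e^(t^2/2 - t)
M′(t) = t*e^(-t)*e^(t^2/2) - e^(-t)*e^(t^2/2)

E[X] = M′(0) = -1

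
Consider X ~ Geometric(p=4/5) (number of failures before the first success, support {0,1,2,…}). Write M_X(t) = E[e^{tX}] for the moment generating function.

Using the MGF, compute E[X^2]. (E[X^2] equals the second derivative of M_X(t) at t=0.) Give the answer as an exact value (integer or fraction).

E[X^2] = D^2[M](0) = 3/8

M_X(t) = 4/(5*(1 - e^(t)/5))
D^2[M](t) = (-4*e^(2*t) - 20*e^(t))/(e^(3*t) - 15*e^(2*t) + 75*e^(t) - 125)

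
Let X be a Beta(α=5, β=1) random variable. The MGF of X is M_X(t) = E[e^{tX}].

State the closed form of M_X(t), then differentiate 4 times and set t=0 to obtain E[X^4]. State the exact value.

M_X(t) = ₁F₁(5; 6; t)
D^4[M](t) = 5*₁F₁(9; 10; t)/9

E[X^4] = D^4[M](0) = 5/9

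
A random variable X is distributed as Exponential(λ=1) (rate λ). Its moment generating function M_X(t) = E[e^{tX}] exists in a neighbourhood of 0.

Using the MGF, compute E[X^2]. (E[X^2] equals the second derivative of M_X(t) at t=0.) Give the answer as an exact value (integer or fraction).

E[X^2] = M^(2)(0) = 2

M_X(t) = 1/(1 - t)
M^(2)(t) = -2/(t^3 - 3*t^2 + 3*t - 1)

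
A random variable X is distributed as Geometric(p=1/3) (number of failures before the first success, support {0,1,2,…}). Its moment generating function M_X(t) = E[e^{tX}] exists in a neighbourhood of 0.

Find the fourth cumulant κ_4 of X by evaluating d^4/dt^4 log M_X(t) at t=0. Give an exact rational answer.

M_X(t) = 1/(3*(1 - 2*e^(t)/3))
K_X(t) = log M_X(t) = -log(1 - 2*e^(t)/3) - log(3)
D^4[K](t) = (24*e^(3*t) + 144*e^(2*t) + 54*e^(t))/(16*e^(4*t) - 96*e^(3*t) + 216*e^(2*t) - 216*e^(t) + 81)

κ_4 = D^4[K](0) = 222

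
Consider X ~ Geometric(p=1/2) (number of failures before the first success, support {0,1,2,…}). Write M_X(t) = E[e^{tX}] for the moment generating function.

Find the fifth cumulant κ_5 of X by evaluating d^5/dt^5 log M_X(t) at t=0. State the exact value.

κ_5 = K^(5)(0) = 150

M_X(t) = 1/(2*(1 - e^(t)/2))
K_X(t) = log M_X(t) = -log(1 - e^(t)/2) - log(2)
K^(5)(t) = (-2*e^(4*t) - 44*e^(3*t) - 88*e^(2*t) - 16*e^(t))/(e^(5*t) - 10*e^(4*t) + 40*e^(3*t) - 80*e^(2*t) + 80*e^(t) - 32)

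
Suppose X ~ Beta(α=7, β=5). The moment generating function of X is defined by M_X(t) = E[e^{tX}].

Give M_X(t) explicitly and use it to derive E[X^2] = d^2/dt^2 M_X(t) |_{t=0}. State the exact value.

E[X^2] = d^2M/dt^2 |_{t=0} = 14/39

M_X(t) = ₁F₁(7; 12; t)
dM/dt = 7*₁F₁(8; 13; t)/12
d^2M/dt^2 = 14*₁F₁(9; 14; t)/39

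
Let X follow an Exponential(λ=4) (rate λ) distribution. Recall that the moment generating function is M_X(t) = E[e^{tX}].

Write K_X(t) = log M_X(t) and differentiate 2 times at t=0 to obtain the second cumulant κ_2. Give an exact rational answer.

M_X(t) = 4/(4 - t)
K_X(t) = log M_X(t) = -log(4 - t) + 2*log(2)
dK/dt = -1/(t - 4)
d^2K/dt^2 = 1/(t^2 - 8*t + 16)

κ_2 = d^2K/dt^2 |_{t=0} = 1/16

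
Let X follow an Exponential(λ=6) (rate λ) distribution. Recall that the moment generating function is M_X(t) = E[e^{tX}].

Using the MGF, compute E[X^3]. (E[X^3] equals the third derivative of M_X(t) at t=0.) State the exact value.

M_X(t) = 6/(6 - t)
dM/dt = 6/(t^2 - 12*t + 36)
d^2M/dt^2 = -12/(t^3 - 18*t^2 + 108*t - 216)
d^3M/dt^3 = 36/(t^4 - 24*t^3 + 216*t^2 - 864*t + 1296)

E[X^3] = d^3M/dt^3 |_{t=0} = 1/36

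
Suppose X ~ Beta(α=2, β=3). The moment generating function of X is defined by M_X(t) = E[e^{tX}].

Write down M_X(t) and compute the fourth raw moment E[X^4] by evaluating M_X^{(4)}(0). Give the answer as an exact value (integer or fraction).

E[X^4] = M′′′′(0) = 1/14

M_X(t) = ₁F₁(2; 5; t)
M′(t) = 2*₁F₁(3; 6; t)/5
M′′(t) = ₁F₁(4; 7; t)/5
M′′′(t) = 4*₁F₁(5; 8; t)/35
M′′′′(t) = ₁F₁(6; 9; t)/14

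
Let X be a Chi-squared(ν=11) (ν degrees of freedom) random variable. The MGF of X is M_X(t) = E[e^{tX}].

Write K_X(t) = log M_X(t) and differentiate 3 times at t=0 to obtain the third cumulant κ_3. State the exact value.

κ_3 = K^(3)(0) = 88

M_X(t) = (1 - 2*t)^(-11/2)
K_X(t) = log M_X(t) = -11*log(1 - 2*t)/2
K^(3)(t) = -88/(8*t^3 - 12*t^2 + 6*t - 1)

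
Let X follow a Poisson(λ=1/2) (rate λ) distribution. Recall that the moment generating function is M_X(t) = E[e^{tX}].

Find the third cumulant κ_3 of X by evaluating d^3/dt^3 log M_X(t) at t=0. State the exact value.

κ_3 = d^3K/dt^3 |_{t=0} = 1/2

M_X(t) = e^(e^(t)/2 - 1/2)
K_X(t) = log M_X(t) = e^(t)/2 - 1/2
dK/dt = e^(t)/2
d^2K/dt^2 = e^(t)/2
d^3K/dt^3 = e^(t)/2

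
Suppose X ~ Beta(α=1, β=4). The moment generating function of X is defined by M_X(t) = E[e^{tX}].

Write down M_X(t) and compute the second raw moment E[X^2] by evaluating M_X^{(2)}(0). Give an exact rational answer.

E[X^2] = d^2M/dt^2 |_{t=0} = 1/15

M_X(t) = ₁F₁(1; 5; t)
dM/dt = ₁F₁(2; 6; t)/5
d^2M/dt^2 = ₁F₁(3; 7; t)/15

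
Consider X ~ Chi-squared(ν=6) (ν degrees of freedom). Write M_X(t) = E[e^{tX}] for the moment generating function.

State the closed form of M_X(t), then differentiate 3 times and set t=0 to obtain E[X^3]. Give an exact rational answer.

E[X^3] = M′′′(0) = 480

M_X(t) = (1 - 2*t)^(-3)
M′(t) = 6/(16*t^4 - 32*t^3 + 24*t^2 - 8*t + 1)
M′′(t) = -48/(32*t^5 - 80*t^4 + 80*t^3 - 40*t^2 + 10*t - 1)
M′′′(t) = 480/(64*t^6 - 192*t^5 + 240*t^4 - 160*t^3 + 60*t^2 - 12*t + 1)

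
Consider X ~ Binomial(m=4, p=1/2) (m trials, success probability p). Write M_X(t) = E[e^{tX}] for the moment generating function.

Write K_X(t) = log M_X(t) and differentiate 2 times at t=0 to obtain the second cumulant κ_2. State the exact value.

M_X(t) = (e^(t)/2 + 1/2)^4
K_X(t) = log M_X(t) = 4*log(e^(t)/2 + 1/2)
D^2[K](t) = 4*e^(t)/(e^(2*t) + 2*e^(t) + 1)

κ_2 = D^2[K](0) = 1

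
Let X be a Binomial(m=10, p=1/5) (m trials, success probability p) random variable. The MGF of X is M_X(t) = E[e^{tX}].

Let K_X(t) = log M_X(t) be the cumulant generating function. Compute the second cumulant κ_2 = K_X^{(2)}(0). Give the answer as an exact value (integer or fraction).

κ_2 = K^(2)(0) = 8/5

M_X(t) = (e^(t)/5 + 4/5)^10
K_X(t) = log M_X(t) = 10*log(e^(t)/5 + 4/5)
K^(2)(t) = 40*e^(t)/(e^(2*t) + 8*e^(t) + 16)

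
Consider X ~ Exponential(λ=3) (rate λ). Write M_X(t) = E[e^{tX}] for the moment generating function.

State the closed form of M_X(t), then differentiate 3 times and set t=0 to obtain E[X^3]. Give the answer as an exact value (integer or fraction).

E[X^3] = D^3[M](0) = 2/9

M_X(t) = 3/(3 - t)
D^3[M](t) = 18/(t^4 - 12*t^3 + 54*t^2 - 108*t + 81)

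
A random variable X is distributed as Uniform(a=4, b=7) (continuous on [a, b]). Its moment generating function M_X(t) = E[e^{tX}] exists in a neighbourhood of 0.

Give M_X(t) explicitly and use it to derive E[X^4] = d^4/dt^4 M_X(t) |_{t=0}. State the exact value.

E[X^4] = D^4[M](0) = 5261/5

M_X(t) = (e^(7*t) - e^(4*t))/(3*t)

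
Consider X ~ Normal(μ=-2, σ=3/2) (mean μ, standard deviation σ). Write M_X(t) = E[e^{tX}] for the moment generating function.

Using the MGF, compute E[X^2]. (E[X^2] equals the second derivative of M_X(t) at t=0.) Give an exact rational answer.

E[X^2] = D^2[M](0) = 25/4

M_X(t) = e^(9*t^2/8 - 2*t)
D^2[M](t) = (81*t^2*e^(9*t^2/8) - 144*t*e^(9*t^2/8) + 100*e^(9*t^2/8))*e^(-2*t)/16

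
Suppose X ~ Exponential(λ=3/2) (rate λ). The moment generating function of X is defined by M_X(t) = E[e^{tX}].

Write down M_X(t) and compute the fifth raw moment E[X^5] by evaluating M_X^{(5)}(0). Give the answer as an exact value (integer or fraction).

E[X^5] = d^5M/dt^5 |_{t=0} = 1280/81

M_X(t) = 3/(2*(3/2 - t))
dM/dt = 6/(4*t^2 - 12*t + 9)
d^2M/dt^2 = -24/(8*t^3 - 36*t^2 + 54*t - 27)
d^3M/dt^3 = 144/(16*t^4 - 96*t^3 + 216*t^2 - 216*t + 81)
d^4M/dt^4 = -1152/(32*t^5 - 240*t^4 + 720*t^3 - 1080*t^2 + 810*t - 243)
d^5M/dt^5 = 11520/(64*t^6 - 576*t^5 + 2160*t^4 - 4320*t^3 + 4860*t^2 - 2916*t + 729)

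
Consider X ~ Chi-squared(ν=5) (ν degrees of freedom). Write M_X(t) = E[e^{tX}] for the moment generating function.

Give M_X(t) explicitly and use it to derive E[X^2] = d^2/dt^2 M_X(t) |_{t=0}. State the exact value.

E[X^2] = M′′(0) = 35

M_X(t) = (1 - 2*t)^(-5/2)
M′(t) = -5/(8*t^3*√(1 - 2*t) - 12*t^2*√(1 - 2*t) + 6*t*√(1 - 2*t) - √(1 - 2*t))
M′′(t) = 35/(16*t^4*√(1 - 2*t) - 32*t^3*√(1 - 2*t) + 24*t^2*√(1 - 2*t) - 8*t*√(1 - 2*t) + √(1 - 2*t))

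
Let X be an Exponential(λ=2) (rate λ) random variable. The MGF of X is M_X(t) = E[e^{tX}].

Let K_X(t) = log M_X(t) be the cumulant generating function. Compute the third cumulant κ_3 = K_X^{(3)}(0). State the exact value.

M_X(t) = 2/(2 - t)
K_X(t) = log M_X(t) = -log(2 - t) + log(2)
D^3[K](t) = -2/(t^3 - 6*t^2 + 12*t - 8)

κ_3 = D^3[K](0) = 1/4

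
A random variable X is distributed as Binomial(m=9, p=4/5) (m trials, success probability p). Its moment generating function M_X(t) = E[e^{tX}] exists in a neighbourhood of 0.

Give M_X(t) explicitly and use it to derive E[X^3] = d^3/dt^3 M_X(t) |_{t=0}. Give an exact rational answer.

E[X^3] = M^(3)(0) = 50436/125

M_X(t) = (4*e^(t)/5 + 1/5)^9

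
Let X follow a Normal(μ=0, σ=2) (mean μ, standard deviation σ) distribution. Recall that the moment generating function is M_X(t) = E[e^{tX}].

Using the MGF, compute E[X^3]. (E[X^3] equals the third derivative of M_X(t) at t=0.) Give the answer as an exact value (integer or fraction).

M_X(t) = e^(2*t^2)
dM/dt = 4*t*e^(2*t^2)
d^2M/dt^2 = 16*t^2*e^(2*t^2) + 4*e^(2*t^2)
d^3M/dt^3 = 64*t^3*e^(2*t^2) + 48*t*e^(2*t^2)

E[X^3] = d^3M/dt^3 |_{t=0} = 0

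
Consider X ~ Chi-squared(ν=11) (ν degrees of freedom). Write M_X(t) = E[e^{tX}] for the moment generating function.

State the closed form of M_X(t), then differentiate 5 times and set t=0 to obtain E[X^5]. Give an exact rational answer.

E[X^5] = d^5M/dt^5 |_{t=0} = 692835

M_X(t) = (1 - 2*t)^(-11/2)
dM/dt = 11/(64*t^6*√(1 - 2*t) - 192*t^5*√(1 - 2*t) + 240*t^4*√(1 - 2*t) - 160*t^3*√(1 - 2*t) + 60*t^2*√(1 - 2*t) - 12*t*√(1 - 2*t) + √(1 - 2*t))
d^2M/dt^2 = -143/(128*t^7*√(1 - 2*t) - 448*t^6*√(1 - 2*t) + 672*t^5*√(1 - 2*t) - 560*t^4*√(1 - 2*t) + 280*t^3*√(1 - 2*t) - 84*t^2*√(1 - 2*t) + 14*t*√(1 - 2*t) - √(1 - 2*t))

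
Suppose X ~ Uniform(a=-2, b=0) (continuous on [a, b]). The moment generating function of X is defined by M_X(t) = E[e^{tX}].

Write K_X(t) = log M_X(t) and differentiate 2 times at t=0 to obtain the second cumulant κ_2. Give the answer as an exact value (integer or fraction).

κ_2 = d^2K/dt^2 |_{t=0} = 1/3

M_X(t) = (1 - e^(-2*t))/(2*t)
K_X(t) = log M_X(t) = -log(t) + log(1 - e^(-2*t)) - log(2)
dK/dt = (2*t - e^(2*t) + 1)/(t*e^(2*t) - t)
d^2K/dt^2 = (-4*t^2*e^(2*t) + e^(4*t) - 2*e^(2*t) + 1)/(t^2*e^(4*t) - 2*t^2*e^(2*t) + t^2)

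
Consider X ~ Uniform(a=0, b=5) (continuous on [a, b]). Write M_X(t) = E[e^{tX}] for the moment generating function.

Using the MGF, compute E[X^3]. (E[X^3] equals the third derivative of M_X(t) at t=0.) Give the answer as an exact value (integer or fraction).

M_X(t) = (e^(5*t) - 1)/(5*t)
dM/dt = (5*t*e^(5*t) - e^(5*t) + 1)/(5*t^2)
d^2M/dt^2 = (25*t^2*e^(5*t) - 10*t*e^(5*t) + 2*e^(5*t) - 2)/(5*t^3)
d^3M/dt^3 = (125*t^3*e^(5*t) - 75*t^2*e^(5*t) + 30*t*e^(5*t) - 6*e^(5*t) + 6)/(5*t^4)

E[X^3] = d^3M/dt^3 |_{t=0} = 125/4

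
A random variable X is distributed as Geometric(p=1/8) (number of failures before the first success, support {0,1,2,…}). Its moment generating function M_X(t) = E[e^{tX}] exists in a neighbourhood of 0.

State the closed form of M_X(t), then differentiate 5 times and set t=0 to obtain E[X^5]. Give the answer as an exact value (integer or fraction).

E[X^5] = M′′′′′(0) = 2646007

M_X(t) = 1/(8*(1 - 7*e^(t)/8))
M′(t) = 7*e^(t)/(49*e^(2*t) - 112*e^(t) + 64)
M′′(t) = (-49*e^(2*t) - 56*e^(t))/(343*e^(3*t) - 1176*e^(2*t) + 1344*e^(t) - 512)
M′′′(t) = (343*e^(3*t) + 1568*e^(2*t) + 448*e^(t))/(2401*e^(4*t) - 10976*e^(3*t) + 18816*e^(2*t) - 14336*e^(t) + 4096)
M′′′′(t) = (-2401*e^(4*t) - 30184*e^(3*t) - 34496*e^(2*t) - 3584*e^(t))/(16807*e^(5*t) - 96040*e^(4*t) + 219520*e^(3*t) - 250880*e^(2*t) + 143360*e^(t) - 32768)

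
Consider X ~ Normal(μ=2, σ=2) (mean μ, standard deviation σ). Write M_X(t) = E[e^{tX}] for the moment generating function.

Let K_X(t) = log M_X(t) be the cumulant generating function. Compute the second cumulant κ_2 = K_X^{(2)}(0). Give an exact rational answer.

κ_2 = K^(2)(0) = 4

M_X(t) = e^(2*t^2 + 2*t)
K_X(t) = log M_X(t) = 2*t^2 + 2*t
K^(2)(t) = 4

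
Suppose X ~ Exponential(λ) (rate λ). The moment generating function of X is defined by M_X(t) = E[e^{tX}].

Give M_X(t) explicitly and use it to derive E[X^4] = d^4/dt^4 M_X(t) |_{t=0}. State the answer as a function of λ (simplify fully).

M_X(t) = λ/(λ - t)
M^(4)(t) = -24*λ/(-λ^5 + 5*λ^4*t - 10*λ^3*t^2 + 10*λ^2*t^3 - 5*λ*t^4 + t^5)

E[X^4] = M^(4)(0) = 24/λ^4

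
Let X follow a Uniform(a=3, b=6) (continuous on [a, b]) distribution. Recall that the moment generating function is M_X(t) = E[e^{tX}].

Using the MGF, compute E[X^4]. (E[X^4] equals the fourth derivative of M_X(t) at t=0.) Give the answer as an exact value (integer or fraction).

E[X^4] = d^4M/dt^4 |_{t=0} = 2511/5

M_X(t) = (e^(6*t) - e^(3*t))/(3*t)
dM/dt = (6*t*e^(6*t) - 3*t*e^(3*t) - e^(6*t) + e^(3*t))/(3*t^2)
d^2M/dt^2 = (36*t^2*e^(6*t) - 9*t^2*e^(3*t) - 12*t*e^(6*t) + 6*t*e^(3*t) + 2*e^(6*t) - 2*e^(3*t))/(3*t^3)
d^3M/dt^3 = (72*t^3*e^(6*t) - 9*t^3*e^(3*t) - 36*t^2*e^(6*t) + 9*t^2*e^(3*t) + 12*t*e^(6*t) - 6*t*e^(3*t) - 2*e^(6*t) + 2*e^(3*t))/t^4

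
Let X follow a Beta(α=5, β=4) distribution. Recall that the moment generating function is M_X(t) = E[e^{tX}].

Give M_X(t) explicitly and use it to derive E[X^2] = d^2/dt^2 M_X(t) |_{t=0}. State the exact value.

M_X(t) = ₁F₁(5; 9; t)
D^2[M](t) = ₁F₁(7; 11; t)/3

E[X^2] = D^2[M](0) = 1/3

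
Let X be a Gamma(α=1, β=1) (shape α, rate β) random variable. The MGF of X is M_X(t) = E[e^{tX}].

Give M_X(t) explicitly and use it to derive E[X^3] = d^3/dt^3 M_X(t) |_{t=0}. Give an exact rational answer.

E[X^3] = d^3M/dt^3 |_{t=0} = 6

M_X(t) = 1/(1 - t)
dM/dt = 1/(t^2 - 2*t + 1)
d^2M/dt^2 = -2/(t^3 - 3*t^2 + 3*t - 1)
d^3M/dt^3 = 6/(t^4 - 4*t^3 + 6*t^2 - 4*t + 1)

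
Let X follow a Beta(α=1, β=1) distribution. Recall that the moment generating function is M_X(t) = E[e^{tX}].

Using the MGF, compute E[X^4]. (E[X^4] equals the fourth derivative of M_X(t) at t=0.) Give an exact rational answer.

E[X^4] = D^4[M](0) = 1/5

M_X(t) = ₁F₁(1; 2; t)
D^4[M](t) = ₁F₁(5; 6; t)/5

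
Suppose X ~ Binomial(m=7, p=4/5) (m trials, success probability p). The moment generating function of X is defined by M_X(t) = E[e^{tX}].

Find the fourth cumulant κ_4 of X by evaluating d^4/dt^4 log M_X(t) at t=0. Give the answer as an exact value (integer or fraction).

M_X(t) = (4*e^(t)/5 + 1/5)^7
K_X(t) = log M_X(t) = 7*log(4*e^(t)/5 + 1/5)
dK/dt = 28*e^(t)/(4*e^(t) + 1)
d^2K/dt^2 = 28*e^(t)/(16*e^(2*t) + 8*e^(t) + 1)
d^3K/dt^3 = (-112*e^(2*t) + 28*e^(t))/(64*e^(3*t) + 48*e^(2*t) + 12*e^(t) + 1)
d^4K/dt^4 = (448*e^(3*t) - 448*e^(2*t) + 28*e^(t))/(256*e^(4*t) + 256*e^(3*t) + 96*e^(2*t) + 16*e^(t) + 1)

κ_4 = d^4K/dt^4 |_{t=0} = 28/625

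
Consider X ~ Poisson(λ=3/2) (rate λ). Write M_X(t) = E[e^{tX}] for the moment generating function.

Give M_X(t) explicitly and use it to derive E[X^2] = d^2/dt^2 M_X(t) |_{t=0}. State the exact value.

E[X^2] = d^2M/dt^2 |_{t=0} = 15/4

M_X(t) = e^(3*e^(t)/2 - 3/2)
dM/dt = 3*e^(-3/2)*e^(t)*e^(3*e^(t)/2)/2
d^2M/dt^2 = (9*e^(2*t)*e^(3*e^(t)/2) + 6*e^(t)*e^(3*e^(t)/2))*e^(-3/2)/4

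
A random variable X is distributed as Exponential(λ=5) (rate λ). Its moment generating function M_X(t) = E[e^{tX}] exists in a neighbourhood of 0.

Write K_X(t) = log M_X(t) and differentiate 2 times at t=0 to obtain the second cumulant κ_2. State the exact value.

κ_2 = D^2[K](0) = 1/25

M_X(t) = 5/(5 - t)
K_X(t) = log M_X(t) = -log(5 - t) + log(5)
D^2[K](t) = 1/(t^2 - 10*t + 25)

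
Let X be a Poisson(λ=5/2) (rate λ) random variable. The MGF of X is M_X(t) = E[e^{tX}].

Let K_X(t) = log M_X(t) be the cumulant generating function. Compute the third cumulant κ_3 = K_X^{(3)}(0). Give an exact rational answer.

κ_3 = K^(3)(0) = 5/2

M_X(t) = e^(5*e^(t)/2 - 5/2)
K_X(t) = log M_X(t) = 5*e^(t)/2 - 5/2
K^(3)(t) = 5*e^(t)/2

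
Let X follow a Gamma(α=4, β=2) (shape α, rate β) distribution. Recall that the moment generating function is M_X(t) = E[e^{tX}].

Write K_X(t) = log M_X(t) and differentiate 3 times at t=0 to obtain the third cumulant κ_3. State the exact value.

κ_3 = d^3K/dt^3 |_{t=0} = 1

M_X(t) = 16/(2 - t)^4
K_X(t) = log M_X(t) = -4*log(2 - t) + 4*log(2)
dK/dt = -4/(t - 2)
d^2K/dt^2 = 4/(t^2 - 4*t + 4)
d^3K/dt^3 = -8/(t^3 - 6*t^2 + 12*t - 8)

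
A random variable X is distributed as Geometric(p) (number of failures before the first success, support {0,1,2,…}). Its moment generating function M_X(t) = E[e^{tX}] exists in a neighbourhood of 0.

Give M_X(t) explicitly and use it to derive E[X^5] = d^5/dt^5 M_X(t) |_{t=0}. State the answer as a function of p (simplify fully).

M_X(t) = p/(-(1 - p)*e^(t) + 1)

E[X^5] = M^(5)(0) = -1 + 31/p - 180/p^2 + 390/p^3 - 360/p^4 + 120/p^5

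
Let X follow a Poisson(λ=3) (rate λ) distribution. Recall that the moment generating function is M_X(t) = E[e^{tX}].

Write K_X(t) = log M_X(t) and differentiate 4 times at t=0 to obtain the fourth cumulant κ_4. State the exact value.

M_X(t) = e^(3*e^(t) - 3)
K_X(t) = log M_X(t) = 3*e^(t) - 3
D^4[K](t) = 3*e^(t)

κ_4 = D^4[K](0) = 3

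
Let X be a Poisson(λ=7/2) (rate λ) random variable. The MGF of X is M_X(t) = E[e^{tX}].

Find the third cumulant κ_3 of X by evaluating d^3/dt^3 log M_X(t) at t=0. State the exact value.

κ_3 = K^(3)(0) = 7/2

M_X(t) = e^(7*e^(t)/2 - 7/2)
K_X(t) = log M_X(t) = 7*e^(t)/2 - 7/2
K^(3)(t) = 7*e^(t)/2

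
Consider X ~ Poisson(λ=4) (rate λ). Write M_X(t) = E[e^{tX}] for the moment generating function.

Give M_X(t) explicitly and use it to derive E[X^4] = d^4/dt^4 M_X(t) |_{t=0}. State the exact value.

E[X^4] = M′′′′(0) = 756

M_X(t) = e^(4*e^(t) - 4)
M′(t) = 4*e^(-4)*e^(t)*e^(4*e^(t))
M′′(t) = (16*e^(2*t)*e^(4*e^(t)) + 4*e^(t)*e^(4*e^(t)))*e^(-4)
M′′′(t) = (64*e^(3*t)*e^(4*e^(t)) + 48*e^(2*t)*e^(4*e^(t)) + 4*e^(t)*e^(4*e^(t)))*e^(-4)
M′′′′(t) = (256*e^(4*t)*e^(4*e^(t)) + 384*e^(3*t)*e^(4*e^(t)) + 112*e^(2*t)*e^(4*e^(t)) + 4*e^(t)*e^(4*e^(t)))*e^(-4)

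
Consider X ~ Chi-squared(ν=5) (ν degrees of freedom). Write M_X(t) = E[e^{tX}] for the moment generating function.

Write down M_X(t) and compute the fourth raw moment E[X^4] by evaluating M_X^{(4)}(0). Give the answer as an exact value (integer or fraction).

E[X^4] = M′′′′(0) = 3465

M_X(t) = (1 - 2*t)^(-5/2)
M′(t) = -5/(8*t^3*√(1 - 2*t) - 12*t^2*√(1 - 2*t) + 6*t*√(1 - 2*t) - √(1 - 2*t))
M′′(t) = 35/(16*t^4*√(1 - 2*t) - 32*t^3*√(1 - 2*t) + 24*t^2*√(1 - 2*t) - 8*t*√(1 - 2*t) + √(1 - 2*t))
M′′′(t) = -315/(32*t^5*√(1 - 2*t) - 80*t^4*√(1 - 2*t) + 80*t^3*√(1 - 2*t) - 40*t^2*√(1 - 2*t) + 10*t*√(1 - 2*t) - √(1 - 2*t))
M′′′′(t) = 3465/(64*t^6*√(1 - 2*t) - 192*t^5*√(1 - 2*t) + 240*t^4*√(1 - 2*t) - 160*t^3*√(1 - 2*t) + 60*t^2*√(1 - 2*t) - 12*t*√(1 - 2*t) + √(1 - 2*t))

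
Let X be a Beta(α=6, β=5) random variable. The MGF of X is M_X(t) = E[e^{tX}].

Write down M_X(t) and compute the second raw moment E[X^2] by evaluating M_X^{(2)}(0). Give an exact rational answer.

E[X^2] = D^2[M](0) = 7/22

M_X(t) = ₁F₁(6; 11; t)
D^2[M](t) = 7*₁F₁(8; 13; t)/22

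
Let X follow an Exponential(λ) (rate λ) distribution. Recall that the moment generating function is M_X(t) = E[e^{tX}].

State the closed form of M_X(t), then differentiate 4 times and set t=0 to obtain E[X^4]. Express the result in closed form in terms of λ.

E[X^4] = d^4M/dt^4 |_{t=0} = 24/λ^4

M_X(t) = λ/(λ - t)
dM/dt = λ/(λ^2 - 2*λ*t + t^2)
d^2M/dt^2 = -2*λ/(-λ^3 + 3*λ^2*t - 3*λ*t^2 + t^3)
d^3M/dt^3 = 6*λ/(λ^4 - 4*λ^3*t + 6*λ^2*t^2 - 4*λ*t^3 + t^4)
d^4M/dt^4 = -24*λ/(-λ^5 + 5*λ^4*t - 10*λ^3*t^2 + 10*λ^2*t^3 - 5*λ*t^4 + t^5)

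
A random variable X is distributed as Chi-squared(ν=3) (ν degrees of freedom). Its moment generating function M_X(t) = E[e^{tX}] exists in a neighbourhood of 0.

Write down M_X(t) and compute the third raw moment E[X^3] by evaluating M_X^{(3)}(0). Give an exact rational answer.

E[X^3] = D^3[M](0) = 105

M_X(t) = (1 - 2*t)^(-3/2)
D^3[M](t) = 105/(16*t^4*√(1 - 2*t) - 32*t^3*√(1 - 2*t) + 24*t^2*√(1 - 2*t) - 8*t*√(1 - 2*t) + √(1 - 2*t))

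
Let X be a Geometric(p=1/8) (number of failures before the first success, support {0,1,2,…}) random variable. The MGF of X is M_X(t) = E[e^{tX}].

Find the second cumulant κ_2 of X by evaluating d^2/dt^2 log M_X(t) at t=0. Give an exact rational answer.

M_X(t) = 1/(8*(1 - 7*e^(t)/8))
K_X(t) = log M_X(t) = -log(1 - 7*e^(t)/8) - 3*log(2)
D^2[K](t) = 56*e^(t)/(49*e^(2*t) - 112*e^(t) + 64)

κ_2 = D^2[K](0) = 56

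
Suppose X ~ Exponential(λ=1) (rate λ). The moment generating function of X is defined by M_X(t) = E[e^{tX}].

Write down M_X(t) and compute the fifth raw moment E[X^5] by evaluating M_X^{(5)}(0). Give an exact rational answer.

M_X(t) = 1/(1 - t)
D^5[M](t) = 120/(t^6 - 6*t^5 + 15*t^4 - 20*t^3 + 15*t^2 - 6*t + 1)

E[X^5] = D^5[M](0) = 120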